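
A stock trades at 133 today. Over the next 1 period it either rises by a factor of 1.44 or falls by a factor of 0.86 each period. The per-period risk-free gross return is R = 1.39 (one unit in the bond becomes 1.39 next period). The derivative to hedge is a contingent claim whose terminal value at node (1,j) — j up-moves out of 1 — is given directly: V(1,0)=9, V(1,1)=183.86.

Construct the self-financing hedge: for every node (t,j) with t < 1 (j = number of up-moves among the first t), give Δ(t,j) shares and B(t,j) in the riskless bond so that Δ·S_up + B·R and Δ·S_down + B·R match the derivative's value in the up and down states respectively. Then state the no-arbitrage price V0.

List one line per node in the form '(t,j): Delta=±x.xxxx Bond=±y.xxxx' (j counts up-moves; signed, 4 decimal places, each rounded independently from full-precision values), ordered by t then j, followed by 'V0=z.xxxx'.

The replicating-portfolio and risk-neutral prices coincide; use p* = (1.39−0.86)/(1.44−0.86) = 0.9138 for the latter.
Terminal payoffs: V(1,0)=9.0000, V(1,1)=183.8600
(0,0): S=133.0000. Δ = (V_up−V_dn)/(S_up−S_dn) = (183.8600−9.0000)/(191.5200−114.3800) = 2.2668. V = [p*·183.8600 + (1−p*)·9.0000]/1.39 = 121.4287. B = V − Δ·S = -180.0541.
Each (Δ,B) replicates both successor values, so the strategy is self-financing and V0 is arbitrage-free.

(0,0): Delta=2.2668 Bond=-180.0541
V0=121.4287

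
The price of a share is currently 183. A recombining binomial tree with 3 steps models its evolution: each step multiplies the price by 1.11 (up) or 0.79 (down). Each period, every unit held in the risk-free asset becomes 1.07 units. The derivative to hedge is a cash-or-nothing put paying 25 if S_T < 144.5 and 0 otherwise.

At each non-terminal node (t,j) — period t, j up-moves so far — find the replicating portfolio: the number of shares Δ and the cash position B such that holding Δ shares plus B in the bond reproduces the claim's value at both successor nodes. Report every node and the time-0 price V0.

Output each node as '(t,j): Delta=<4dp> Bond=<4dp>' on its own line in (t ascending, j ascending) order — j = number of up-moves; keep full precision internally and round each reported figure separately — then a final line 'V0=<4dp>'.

(0,0): Delta=-0.0816 Bond=15.8038
(1,0): Delta=-0.4419 Bond=69.0051
(1,1): Delta=-0.0449 Bond=9.4679
(2,0): Delta=0.0000 Bond=23.3645
(2,1): Delta=-0.4868 Bond=81.0456
(2,2): Delta=0.0000 Bond=0.0000
V0=0.8769

No-arbitrage ⇒ martingale measure with p* = (R−d)/(u−d) = 0.8750.
Terminal values V(3,·): V(3,0)=25.0000, V(3,1)=25.0000, V(3,2)=0.0000, V(3,3)=0.0000
(2,0): S=114.2103. Δ = (V_up−V_dn)/(S_up−S_dn) = (25.0000−25.0000)/(126.7734−90.2261) = 0.0000. V = [p*·25.0000 + (1−p*)·25.0000]/1.07 = 23.3645. B = V − Δ·S = 23.3645.
(2,1): S=160.4727. Δ = (V_up−V_dn)/(S_up−S_dn) = (0.0000−25.0000)/(178.1247−126.7734) = -0.4868. V = [p*·0.0000 + (1−p*)·25.0000]/1.07 = 2.9206. B = V − Δ·S = 81.0456.
(2,2): S=225.4743. Δ = (V_up−V_dn)/(S_up−S_dn) = (0.0000−0.0000)/(250.2765−178.1247) = 0.0000. V = [p*·0.0000 + (1−p*)·0.0000]/1.07 = 0.0000. B = V − Δ·S = 0.0000.
(1,0): S=144.5700. Δ = (V_up−V_dn)/(S_up−S_dn) = (2.9206−23.3645)/(160.4727−114.2103) = -0.4419. V = [p*·2.9206 + (1−p*)·23.3645]/1.07 = 5.1178. B = V − Δ·S = 69.0051.
(1,1): S=203.1300. Δ = (V_up−V_dn)/(S_up−S_dn) = (0.0000−2.9206)/(225.4743−160.4727) = -0.0449. V = [p*·0.0000 + (1−p*)·2.9206]/1.07 = 0.3412. B = V − Δ·S = 9.4679.
(0,0): S=183.0000. Δ = (V_up−V_dn)/(S_up−S_dn) = (0.3412−5.1178)/(203.1300−144.5700) = -0.0816. V = [p*·0.3412 + (1−p*)·5.1178]/1.07 = 0.8769. B = V − Δ·S = 15.8038.
Check: Δ(0,0)·S0 + B(0,0) = 0.8769 = V0.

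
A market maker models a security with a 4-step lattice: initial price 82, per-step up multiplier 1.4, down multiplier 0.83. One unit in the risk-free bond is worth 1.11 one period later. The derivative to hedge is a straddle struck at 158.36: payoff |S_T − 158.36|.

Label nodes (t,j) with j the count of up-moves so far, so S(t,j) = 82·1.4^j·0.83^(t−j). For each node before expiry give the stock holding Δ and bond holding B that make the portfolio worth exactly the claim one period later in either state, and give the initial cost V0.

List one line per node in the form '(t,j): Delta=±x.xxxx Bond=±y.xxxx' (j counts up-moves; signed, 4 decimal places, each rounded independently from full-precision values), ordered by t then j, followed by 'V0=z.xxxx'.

(0,0): Delta=-0.1971 Bond=59.5221
(1,0): Delta=-0.7133 Bond=101.2000
(1,1): Delta=0.1198 Bond=29.6843
(2,0): Delta=-1.0000 Bond=128.5285
(2,1): Delta=-0.5372 Bond=95.5571
(2,2): Delta=0.5233 Bond=-31.8941
(3,0): Delta=-1.0000 Bond=142.6667
(3,1): Delta=-1.0000 Bond=142.6667
(3,2): Delta=-0.2531 Bond=68.1631
(3,3): Delta=1.0000 Bond=-142.6667
V0=43.3587

No-arbitrage ⇒ martingale measure with p* = (R−d)/(u−d) = 0.4912.
Payoff layer (t=4): V(4,0)=119.4442, V(4,1)=92.7189, V(4,2)=47.6400, V(4,3)=28.3966, V(4,4)=156.6512
  t=3,j=0: stock 46.8865 → up 65.6411 (V=92.7189), down 38.9158 (V=119.4442). Price 95.7801; hedge Δ=-1.0000, bond B=142.6667.
  t=3,j=1: stock 79.0857 → up 110.7200 (V=47.6400), down 65.6411 (V=92.7189). Price 63.5809; hedge Δ=-1.0000, bond B=142.6667.
  t=3,j=2: stock 133.3976 → up 186.7566 (V=28.3966), down 110.7200 (V=47.6400). Price 34.4028; hedge Δ=-0.2531, bond B=68.1631.
  t=3,j=3: stock 225.0080 → up 315.0112 (V=156.6512), down 186.7566 (V=28.3966). Price 82.3413; hedge Δ=1.0000, bond B=-142.6667.
  t=2,j=0: stock 56.4898 → up 79.0857 (V=63.5809), down 46.8865 (V=95.7801). Price 72.0387; hedge Δ=-1.0000, bond B=128.5285.
  t=2,j=1: stock 95.2840 → up 133.3976 (V=34.4028), down 79.0857 (V=63.5809). Price 44.3674; hedge Δ=-0.5372, bond B=95.5571.
  t=2,j=2: stock 160.7200 → up 225.0080 (V=82.3413), down 133.3976 (V=34.4028). Price 52.2086; hedge Δ=0.5233, bond B=-31.8941.
  t=1,j=0: stock 68.0600 → up 95.2840 (V=44.3674), down 56.4898 (V=72.0387). Price 52.6539; hedge Δ=-0.7133, bond B=101.2000.
  t=1,j=1: stock 114.8000 → up 160.7200 (V=52.2086), down 95.2840 (V=44.3674). Price 43.4407; hedge Δ=0.1198, bond B=29.6843.
  t=0,j=0: stock 82.0000 → up 114.8000 (V=43.4407), down 68.0600 (V=52.6539). Price 43.3587; hedge Δ=-0.1971, bond B=59.5221.
The time-0 hedge costs 43.3587, which is the no-arbitrage price.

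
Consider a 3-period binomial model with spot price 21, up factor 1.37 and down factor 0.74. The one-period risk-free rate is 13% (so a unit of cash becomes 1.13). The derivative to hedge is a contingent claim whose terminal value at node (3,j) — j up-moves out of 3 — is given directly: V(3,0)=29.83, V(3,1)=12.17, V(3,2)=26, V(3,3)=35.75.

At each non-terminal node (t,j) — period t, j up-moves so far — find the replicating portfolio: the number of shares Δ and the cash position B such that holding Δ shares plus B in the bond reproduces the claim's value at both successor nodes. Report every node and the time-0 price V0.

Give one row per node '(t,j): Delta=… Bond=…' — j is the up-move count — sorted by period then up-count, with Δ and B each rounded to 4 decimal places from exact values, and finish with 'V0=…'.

(0,0): Delta=0.4556 Bond=7.6184
(1,0): Delta=0.1658 Bond=13.1127
(1,1): Delta=0.5519 Bond=5.8371
(2,0): Delta=-2.4376 Bond=44.7553
(2,1): Delta=1.0311 Bond=-3.6060
(2,2): Delta=0.3926 Bond=12.8740
V0=17.1858

Since d<R<u, set p* = (R−d)/(u−d) = 0.6190; price each node as the discounted p*-expectation of its children.
At expiry t=3: V(3,0)=29.8300, V(3,1)=12.1700, V(3,2)=26.0000, V(3,3)=35.7500
  t=2,j=0: stock 11.4996 → up 15.7545 (V=12.1700), down 8.5097 (V=29.8300). Price 16.7236; hedge Δ=-2.4376, bond B=44.7553.
  t=2,j=1: stock 21.2898 → up 29.1670 (V=26.0000), down 15.7545 (V=12.1700). Price 18.3464; hedge Δ=1.0311, bond B=-3.6060.
  t=2,j=2: stock 39.4149 → up 53.9984 (V=35.7500), down 29.1670 (V=26.0000). Price 28.3502; hedge Δ=0.3926, bond B=12.8740.
  t=1,j=0: stock 15.5400 → up 21.2898 (V=18.3464), down 11.4996 (V=16.7236). Price 15.6886; hedge Δ=0.1658, bond B=13.1127.
  t=1,j=1: stock 28.7700 → up 39.4149 (V=28.3502), down 21.2898 (V=18.3464). Price 21.7161; hedge Δ=0.5519, bond B=5.8371.
  t=0,j=0: stock 21.0000 → up 28.7700 (V=21.7161), down 15.5400 (V=15.6886). Price 17.1858; hedge Δ=0.4556, bond B=7.6184.
Self-financing check: at every node Δ·S+B equals the discounted successor values.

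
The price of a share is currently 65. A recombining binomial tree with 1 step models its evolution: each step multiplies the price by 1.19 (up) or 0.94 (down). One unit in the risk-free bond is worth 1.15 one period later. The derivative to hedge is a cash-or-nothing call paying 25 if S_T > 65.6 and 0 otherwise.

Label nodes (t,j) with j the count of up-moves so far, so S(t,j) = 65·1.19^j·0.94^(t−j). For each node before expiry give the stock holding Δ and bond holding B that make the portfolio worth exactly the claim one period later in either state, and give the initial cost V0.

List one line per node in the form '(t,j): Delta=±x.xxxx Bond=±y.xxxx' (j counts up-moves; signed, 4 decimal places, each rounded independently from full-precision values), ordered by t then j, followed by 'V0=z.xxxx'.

(0,0): Delta=1.5385 Bond=-81.7391
V0=18.2609

Since d<R<u, set p* = (R−d)/(u−d) = 0.8400; price each node as the discounted p*-expectation of its children.
At expiry t=1: V(1,0)=0.0000, V(1,1)=25.0000
Node (0,0) S=65.0000: V=(p*·25.0000+(1−p*)·0.0000)/1.15=18.2609; Δ=(25.0000−0.0000)/(77.3500−61.1000)=1.5385; B=V−Δ·S=-81.7391
Self-financing check: at every node Δ·S+B equals the discounted successor values.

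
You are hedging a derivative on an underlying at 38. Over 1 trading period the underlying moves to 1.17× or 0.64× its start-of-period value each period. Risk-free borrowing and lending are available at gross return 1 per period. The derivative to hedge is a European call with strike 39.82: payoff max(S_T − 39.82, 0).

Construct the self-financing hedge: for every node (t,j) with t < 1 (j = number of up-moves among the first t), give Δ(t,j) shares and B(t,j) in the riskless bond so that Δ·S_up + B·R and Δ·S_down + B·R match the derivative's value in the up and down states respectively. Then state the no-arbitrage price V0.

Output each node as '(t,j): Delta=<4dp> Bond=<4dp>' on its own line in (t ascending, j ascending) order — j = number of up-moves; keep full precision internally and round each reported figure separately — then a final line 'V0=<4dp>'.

Since d<R<u, set p* = (R−d)/(u−d) = 0.6792; price each node as the discounted p*-expectation of its children.
Terminal values V(1,·): V(1,0)=0.0000, V(1,1)=4.6400
  t=0,j=0: stock 38.0000 → up 44.4600 (V=4.6400), down 24.3200 (V=0.0000). Price 3.1517; hedge Δ=0.2304, bond B=-5.6030.
The time-0 hedge costs 3.1517, which is the no-arbitrage price.

(0,0): Delta=0.2304 Bond=-5.6030
V0=3.1517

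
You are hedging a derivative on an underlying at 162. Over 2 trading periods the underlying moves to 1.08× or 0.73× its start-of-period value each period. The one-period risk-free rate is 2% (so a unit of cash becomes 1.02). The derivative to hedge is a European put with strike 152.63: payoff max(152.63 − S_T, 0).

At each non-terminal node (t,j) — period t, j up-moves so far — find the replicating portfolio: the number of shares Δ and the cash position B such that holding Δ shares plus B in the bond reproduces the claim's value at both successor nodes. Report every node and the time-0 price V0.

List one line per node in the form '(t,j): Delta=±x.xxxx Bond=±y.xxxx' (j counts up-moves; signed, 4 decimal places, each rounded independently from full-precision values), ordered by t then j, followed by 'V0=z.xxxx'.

(0,0): Delta=-0.4796 Bond=86.3623
(1,0): Delta=-1.0000 Bond=149.6373
(1,1): Delta=-0.4068 Bond=75.3556
V0=8.6742

Under the risk-neutral measure, an up-move has probability p* = (R−d)/(u−d) = 0.8286 and values discount at R = 1.02.
Terminal values V(2,·): V(2,0)=66.3002, V(2,1)=24.9092, V(2,2)=0.0000
Node (1,0) S=118.2600: V=(p*·24.9092+(1−p*)·66.3002)/1.02=31.3773; Δ=(24.9092−66.3002)/(127.7208−86.3298)=-1.0000; B=V−Δ·S=149.6373
Node (1,1) S=174.9600: V=(p*·0.0000+(1−p*)·24.9092)/1.02=4.1864; Δ=(0.0000−24.9092)/(188.9568−127.7208)=-0.4068; B=V−Δ·S=75.3556
Node (0,0) S=162.0000: V=(p*·4.1864+(1−p*)·31.3773)/1.02=8.6742; Δ=(4.1864−31.3773)/(174.9600−118.2600)=-0.4796; B=V−Δ·S=86.3623
The time-0 hedge costs 8.6742, which is the no-arbitrage price.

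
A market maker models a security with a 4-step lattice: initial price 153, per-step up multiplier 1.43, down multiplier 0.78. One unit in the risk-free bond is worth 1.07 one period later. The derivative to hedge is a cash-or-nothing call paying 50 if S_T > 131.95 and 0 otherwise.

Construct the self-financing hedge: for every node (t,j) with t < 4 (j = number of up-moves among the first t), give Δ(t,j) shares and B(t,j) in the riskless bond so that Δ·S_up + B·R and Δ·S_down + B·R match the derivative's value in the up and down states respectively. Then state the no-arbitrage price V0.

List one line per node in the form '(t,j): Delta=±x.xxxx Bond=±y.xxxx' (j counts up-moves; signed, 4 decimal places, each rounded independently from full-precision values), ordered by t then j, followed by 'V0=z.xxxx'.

Under the risk-neutral measure, an up-move has probability p* = (R−d)/(u−d) = 0.4462 and values discount at R = 1.07.
Terminal payoffs: V(4,0)=0.0000, V(4,1)=0.0000, V(4,2)=50.0000, V(4,3)=50.0000, V(4,4)=50.0000
  t=3,j=0: stock 72.6065 → up 103.8272 (V=0.0000), down 56.6330 (V=0.0000). Price 0.0000; hedge Δ=0.0000, bond B=0.0000.
  t=3,j=1: stock 133.1118 → up 190.3499 (V=50.0000), down 103.8272 (V=0.0000). Price 20.8483; hedge Δ=0.5779, bond B=-56.0748.
  t=3,j=2: stock 244.0384 → up 348.9749 (V=50.0000), down 190.3499 (V=50.0000). Price 46.7290; hedge Δ=0.0000, bond B=46.7290.
  t=3,j=3: stock 447.4037 → up 639.7872 (V=50.0000), down 348.9749 (V=50.0000). Price 46.7290; hedge Δ=0.0000, bond B=46.7290.
  t=2,j=0: stock 93.0852 → up 133.1118 (V=20.8483), down 72.6065 (V=0.0000). Price 8.6930; hedge Δ=0.3446, bond B=-23.3813.
  t=2,j=1: stock 170.6562 → up 244.0384 (V=46.7290), down 133.1118 (V=20.8483). Price 30.2758; hedge Δ=0.2333, bond B=-9.5406.
  t=2,j=2: stock 312.8697 → up 447.4037 (V=46.7290), down 244.0384 (V=46.7290). Price 43.6719; hedge Δ=0.0000, bond B=43.6719.
  t=1,j=0: stock 119.3400 → up 170.6562 (V=30.2758), down 93.0852 (V=8.6930). Price 17.1236; hedge Δ=0.2782, bond B=-16.0806.
  t=1,j=1: stock 218.7900 → up 312.8697 (V=43.6719), down 170.6562 (V=30.2758). Price 33.8809; hedge Δ=0.0942, bond B=13.2714.
  t=0,j=0: stock 153.0000 → up 218.7900 (V=33.8809), down 119.3400 (V=17.1236). Price 22.9906; hedge Δ=0.1685, bond B=-2.7898.
Self-financing check: at every node Δ·S+B equals the discounted successor values.

(0,0): Delta=0.1685 Bond=-2.7898
(1,0): Delta=0.2782 Bond=-16.0806
(1,1): Delta=0.0942 Bond=13.2714
(2,0): Delta=0.3446 Bond=-23.3813
(2,1): Delta=0.2333 Bond=-9.5406
(2,2): Delta=0.0000 Bond=43.6719
(3,0): Delta=0.0000 Bond=0.0000
(3,1): Delta=0.5779 Bond=-56.0748
(3,2): Delta=0.0000 Bond=46.7290
(3,3): Delta=0.0000 Bond=46.7290
V0=22.9906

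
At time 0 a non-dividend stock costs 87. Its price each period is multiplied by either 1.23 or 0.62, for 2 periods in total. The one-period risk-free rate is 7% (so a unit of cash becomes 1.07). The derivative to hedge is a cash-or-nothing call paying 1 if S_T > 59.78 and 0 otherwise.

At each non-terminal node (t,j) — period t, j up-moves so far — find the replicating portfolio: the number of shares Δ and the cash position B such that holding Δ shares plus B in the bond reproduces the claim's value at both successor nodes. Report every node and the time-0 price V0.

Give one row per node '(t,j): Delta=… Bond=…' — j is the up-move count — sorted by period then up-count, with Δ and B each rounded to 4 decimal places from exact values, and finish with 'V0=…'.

(0,0): Delta=0.0046 Bond=0.4115
(1,0): Delta=0.0304 Bond=-0.9499
(1,1): Delta=0.0000 Bond=0.9346
V0=0.8133

The replicating-portfolio and risk-neutral prices coincide; use p* = (1.07−0.62)/(1.23−0.62) = 0.7377 for the latter.
Terminal payoffs: V(2,0)=0.0000, V(2,1)=1.0000, V(2,2)=1.0000
Node (1,0) S=53.9400: V=(p*·1.0000+(1−p*)·0.0000)/1.07=0.6894; Δ=(1.0000−0.0000)/(66.3462−33.4428)=0.0304; B=V−Δ·S=-0.9499
Node (1,1) S=107.0100: V=(p*·1.0000+(1−p*)·1.0000)/1.07=0.9346; Δ=(1.0000−1.0000)/(131.6223−66.3462)=0.0000; B=V−Δ·S=0.9346
Node (0,0) S=87.0000: V=(p*·0.9346+(1−p*)·0.6894)/1.07=0.8133; Δ=(0.9346−0.6894)/(107.0100−53.9400)=0.0046; B=V−Δ·S=0.4115
Each (Δ,B) replicates both successor values, so the strategy is self-financing and V0 is arbitrage-free.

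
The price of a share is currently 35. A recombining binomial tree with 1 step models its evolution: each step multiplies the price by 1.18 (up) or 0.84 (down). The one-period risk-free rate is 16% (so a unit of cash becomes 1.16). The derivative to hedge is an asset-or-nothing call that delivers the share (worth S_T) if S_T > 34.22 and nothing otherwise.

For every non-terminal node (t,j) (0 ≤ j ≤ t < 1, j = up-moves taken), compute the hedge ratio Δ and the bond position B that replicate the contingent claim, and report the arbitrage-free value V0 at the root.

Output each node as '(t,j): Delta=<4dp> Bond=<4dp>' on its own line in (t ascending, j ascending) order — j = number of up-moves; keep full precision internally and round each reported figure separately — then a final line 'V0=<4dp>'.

(0,0): Delta=3.4706 Bond=-87.9615
V0=33.5091

Under the risk-neutral measure, an up-move has probability p* = (R−d)/(u−d) = 0.9412 and values discount at R = 1.16.
Terminal payoffs: V(1,0)=0.0000, V(1,1)=41.3000
Node (0,0) S=35.0000: V=(p*·41.3000+(1−p*)·0.0000)/1.16=33.5091; Δ=(41.3000−0.0000)/(41.3000−29.4000)=3.4706; B=V−Δ·S=-87.9615
Check: Δ(0,0)·S0 + B(0,0) = 33.5091 = V0.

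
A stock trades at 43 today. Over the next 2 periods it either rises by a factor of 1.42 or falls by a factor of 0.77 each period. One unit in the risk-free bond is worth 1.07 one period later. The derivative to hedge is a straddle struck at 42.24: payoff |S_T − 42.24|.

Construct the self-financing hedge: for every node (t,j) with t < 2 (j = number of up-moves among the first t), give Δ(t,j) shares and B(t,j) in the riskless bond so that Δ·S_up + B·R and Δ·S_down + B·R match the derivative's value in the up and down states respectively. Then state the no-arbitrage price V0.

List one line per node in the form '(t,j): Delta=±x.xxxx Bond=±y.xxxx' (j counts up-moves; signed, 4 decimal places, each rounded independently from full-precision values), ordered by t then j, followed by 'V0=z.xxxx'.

No-arbitrage ⇒ martingale measure with p* = (R−d)/(u−d) = 0.4615.
Payoff layer (t=2): V(2,0)=16.7453, V(2,1)=4.7762, V(2,2)=44.4652
Node (1,0) S=33.1100: V=(p*·4.7762+(1−p*)·16.7453)/1.07=10.4870; Δ=(4.7762−16.7453)/(47.0162−25.4947)=-0.5561; B=V−Δ·S=28.9010
Node (1,1) S=61.0600: V=(p*·44.4652+(1−p*)·4.7762)/1.07=21.5834; Δ=(44.4652−4.7762)/(86.7052−47.0162)=1.0000; B=V−Δ·S=-39.4766
Node (0,0) S=43.0000: V=(p*·21.5834+(1−p*)·10.4870)/1.07=14.5873; Δ=(21.5834−10.4870)/(61.0600−33.1100)=0.3970; B=V−Δ·S=-2.4840
Root portfolio cost Δ·43+B reproduces V0=14.5873.

(0,0): Delta=0.3970 Bond=-2.4840
(1,0): Delta=-0.5561 Bond=28.9010
(1,1): Delta=1.0000 Bond=-39.4766
V0=14.5873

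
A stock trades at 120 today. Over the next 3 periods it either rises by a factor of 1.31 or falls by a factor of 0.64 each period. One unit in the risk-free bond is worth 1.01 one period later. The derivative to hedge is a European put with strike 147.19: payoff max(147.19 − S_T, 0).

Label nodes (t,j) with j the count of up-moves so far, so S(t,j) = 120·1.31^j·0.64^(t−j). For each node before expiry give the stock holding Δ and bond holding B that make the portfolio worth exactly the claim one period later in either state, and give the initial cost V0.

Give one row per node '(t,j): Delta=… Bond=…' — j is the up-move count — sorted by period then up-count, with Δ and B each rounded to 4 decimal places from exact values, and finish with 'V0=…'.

Since d<R<u, set p* = (R−d)/(u−d) = 0.5522; price each node as the discounted p*-expectation of its children.
Terminal payoffs: V(3,0)=115.7327, V(3,1)=82.8009, V(3,2)=15.3935, V(3,3)=0.0000
Node (2,0) S=49.1520: V=(p*·82.8009+(1−p*)·115.7327)/1.01=96.5807; Δ=(82.8009−115.7327)/(64.3891−31.4573)=-1.0000; B=V−Δ·S=145.7327
Node (2,1) S=100.6080: V=(p*·15.3935+(1−p*)·82.8009)/1.01=45.1247; Δ=(15.3935−82.8009)/(131.7965−64.3891)=-1.0000; B=V−Δ·S=145.7327
Node (2,2) S=205.9320: V=(p*·0.0000+(1−p*)·15.3935)/1.01=6.8244; Δ=(0.0000−15.3935)/(269.7709−131.7965)=-0.1116; B=V−Δ·S=29.7998
Node (1,0) S=76.8000: V=(p*·45.1247+(1−p*)·96.5807)/1.01=67.4898; Δ=(45.1247−96.5807)/(100.6080−49.1520)=-1.0000; B=V−Δ·S=144.2898
Node (1,1) S=157.2000: V=(p*·6.8244+(1−p*)·45.1247)/1.01=23.7364; Δ=(6.8244−45.1247)/(205.9320−100.6080)=-0.3636; B=V−Δ·S=80.9010
Node (0,0) S=120.0000: V=(p*·23.7364+(1−p*)·67.4898)/1.01=42.8985; Δ=(23.7364−67.4898)/(157.2000−76.8000)=-0.5442; B=V−Δ·S=108.2020
Self-financing check: at every node Δ·S+B equals the discounted successor values.

(0,0): Delta=-0.5442 Bond=108.2020
(1,0): Delta=-1.0000 Bond=144.2898
(1,1): Delta=-0.3636 Bond=80.9010
(2,0): Delta=-1.0000 Bond=145.7327
(2,1): Delta=-1.0000 Bond=145.7327
(2,2): Delta=-0.1116 Bond=29.7998
V0=42.8985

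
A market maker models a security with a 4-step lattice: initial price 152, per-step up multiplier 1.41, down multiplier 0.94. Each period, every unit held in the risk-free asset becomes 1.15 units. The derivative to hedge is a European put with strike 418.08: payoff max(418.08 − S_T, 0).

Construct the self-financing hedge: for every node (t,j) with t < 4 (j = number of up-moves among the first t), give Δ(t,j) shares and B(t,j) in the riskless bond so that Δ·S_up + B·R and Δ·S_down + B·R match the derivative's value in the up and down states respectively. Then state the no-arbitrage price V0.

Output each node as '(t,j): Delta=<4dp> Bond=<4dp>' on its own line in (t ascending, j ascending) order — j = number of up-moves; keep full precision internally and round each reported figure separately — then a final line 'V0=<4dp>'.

The replicating-portfolio and risk-neutral prices coincide; use p* = (1.15−0.94)/(1.41−0.94) = 0.4468 for the latter.
Terminal values V(4,·): V(4,0)=299.4062, V(4,1)=240.0692, V(4,2)=151.0639, V(4,3)=17.5558, V(4,4)=0.0000
Node (3,0) S=126.2488: V=(p*·240.0692+(1−p*)·299.4062)/1.15=237.2991; Δ=(240.0692−299.4062)/(178.0108−118.6738)=-1.0000; B=V−Δ·S=363.5478
Node (3,1) S=189.3732: V=(p*·151.0639+(1−p*)·240.0692)/1.15=174.1747; Δ=(151.0639−240.0692)/(267.0161−178.0108)=-1.0000; B=V−Δ·S=363.5478
Node (3,2) S=284.0597: V=(p*·17.5558+(1−p*)·151.0639)/1.15=79.4881; Δ=(17.5558−151.0639)/(400.5242−267.0161)=-1.0000; B=V−Δ·S=363.5478
Node (3,3) S=426.0896: V=(p*·0.0000+(1−p*)·17.5558)/1.15=8.4450; Δ=(0.0000−17.5558)/(600.7863−400.5242)=-0.0877; B=V−Δ·S=45.7977
Node (2,0) S=134.3072: V=(p*·174.1747+(1−p*)·237.2991)/1.15=181.8213; Δ=(174.1747−237.2991)/(189.3732−126.2488)=-1.0000; B=V−Δ·S=316.1285
Node (2,1) S=201.4608: V=(p*·79.4881+(1−p*)·174.1747)/1.15=114.6677; Δ=(79.4881−174.1747)/(284.0597−189.3732)=-1.0000; B=V−Δ·S=316.1285
Node (2,2) S=302.1912: V=(p*·8.4450+(1−p*)·79.4881)/1.15=41.5178; Δ=(8.4450−79.4881)/(426.0896−284.0597)=-0.5002; B=V−Δ·S=192.6734
Node (1,0) S=142.8800: V=(p*·114.6677+(1−p*)·181.8213)/1.15=132.0144; Δ=(114.6677−181.8213)/(201.4608−134.3072)=-1.0000; B=V−Δ·S=274.8944
Node (1,1) S=214.3200: V=(p*·41.5178+(1−p*)·114.6677)/1.15=71.2902; Δ=(41.5178−114.6677)/(302.1912−201.4608)=-0.7262; B=V−Δ·S=226.9284
Node (0,0) S=152.0000: V=(p*·71.2902+(1−p*)·132.0144)/1.15=91.2020; Δ=(71.2902−132.0144)/(214.3200−142.8800)=-0.8500; B=V−Δ·S=220.4024
Check: Δ(0,0)·S0 + B(0,0) = 91.2020 = V0.

(0,0): Delta=-0.8500 Bond=220.4024
(1,0): Delta=-1.0000 Bond=274.8944
(1,1): Delta=-0.7262 Bond=226.9284
(2,0): Delta=-1.0000 Bond=316.1285
(2,1): Delta=-1.0000 Bond=316.1285
(2,2): Delta=-0.5002 Bond=192.6734
(3,0): Delta=-1.0000 Bond=363.5478
(3,1): Delta=-1.0000 Bond=363.5478
(3,2): Delta=-1.0000 Bond=363.5478
(3,3): Delta=-0.0877 Bond=45.7977
V0=91.2020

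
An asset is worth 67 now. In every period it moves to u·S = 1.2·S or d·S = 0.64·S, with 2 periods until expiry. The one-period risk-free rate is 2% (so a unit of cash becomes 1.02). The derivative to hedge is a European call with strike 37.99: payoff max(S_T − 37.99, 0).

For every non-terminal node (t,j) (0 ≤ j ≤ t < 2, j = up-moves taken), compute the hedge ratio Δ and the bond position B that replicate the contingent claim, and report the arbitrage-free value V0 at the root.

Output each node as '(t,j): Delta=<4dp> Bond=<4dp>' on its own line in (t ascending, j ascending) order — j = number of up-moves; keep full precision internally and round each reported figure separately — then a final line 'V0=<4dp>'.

Since d<R<u, set p* = (R−d)/(u−d) = 0.6786; price each node as the discounted p*-expectation of its children.
Terminal payoffs: V(2,0)=0.0000, V(2,1)=13.4660, V(2,2)=58.4900
Node (1,0) S=42.8800: V=(p*·13.4660+(1−p*)·0.0000)/1.02=8.9585; Δ=(13.4660−0.0000)/(51.4560−27.4432)=0.5608; B=V−Δ·S=-15.0880
Node (1,1) S=80.4000: V=(p*·58.4900+(1−p*)·13.4660)/1.02=43.1549; Δ=(58.4900−13.4660)/(96.4800−51.4560)=1.0000; B=V−Δ·S=-37.2451
Node (0,0) S=67.0000: V=(p*·43.1549+(1−p*)·8.9585)/1.02=31.5325; Δ=(43.1549−8.9585)/(80.4000−42.8800)=0.9114; B=V−Δ·S=-29.5325
Each (Δ,B) replicates both successor values, so the strategy is self-financing and V0 is arbitrage-free.

(0,0): Delta=0.9114 Bond=-29.5325
(1,0): Delta=0.5608 Bond=-15.0880
(1,1): Delta=1.0000 Bond=-37.2451
V0=31.5325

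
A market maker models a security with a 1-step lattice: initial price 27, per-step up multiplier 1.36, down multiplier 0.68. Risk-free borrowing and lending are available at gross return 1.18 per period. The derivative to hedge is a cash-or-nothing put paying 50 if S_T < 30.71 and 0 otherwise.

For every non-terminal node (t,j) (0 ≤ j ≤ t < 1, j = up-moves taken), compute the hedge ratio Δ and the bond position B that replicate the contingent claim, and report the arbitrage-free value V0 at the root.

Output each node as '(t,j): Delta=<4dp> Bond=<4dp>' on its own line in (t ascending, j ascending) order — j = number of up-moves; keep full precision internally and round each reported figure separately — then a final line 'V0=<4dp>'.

Under the risk-neutral measure, an up-move has probability p* = (R−d)/(u−d) = 0.7353 and values discount at R = 1.18.
At expiry t=1: V(1,0)=50.0000, V(1,1)=0.0000
  t=0,j=0: stock 27.0000 → up 36.7200 (V=0.0000), down 18.3600 (V=50.0000). Price 11.2164; hedge Δ=-2.7233, bond B=84.7458.
The time-0 hedge costs 11.2164, which is the no-arbitrage price.

(0,0): Delta=-2.7233 Bond=84.7458
V0=11.2164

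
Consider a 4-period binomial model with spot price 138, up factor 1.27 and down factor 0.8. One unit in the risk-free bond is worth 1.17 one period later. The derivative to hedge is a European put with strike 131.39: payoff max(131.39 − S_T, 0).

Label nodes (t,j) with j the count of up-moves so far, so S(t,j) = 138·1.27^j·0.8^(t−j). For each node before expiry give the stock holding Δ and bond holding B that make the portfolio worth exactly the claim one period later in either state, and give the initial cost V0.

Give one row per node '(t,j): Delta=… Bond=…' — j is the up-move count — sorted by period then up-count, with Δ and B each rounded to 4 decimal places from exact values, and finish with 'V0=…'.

Since d<R<u, set p* = (R−d)/(u−d) = 0.7872; price each node as the discounted p*-expectation of its children.
Terminal values V(4,·): V(4,0)=74.8652, V(4,1)=41.6569, V(4,2)=0.0000, V(4,3)=0.0000, V(4,4)=0.0000
(3,0): S=70.6560. Δ = (V_up−V_dn)/(S_up−S_dn) = (41.6569−74.8652)/(89.7331−56.5248) = -1.0000. V = [p*·41.6569 + (1−p*)·74.8652]/1.17 = 41.6431. B = V − Δ·S = 112.2991.
(3,1): S=112.1664. Δ = (V_up−V_dn)/(S_up−S_dn) = (0.0000−41.6569)/(142.4513−89.7331) = -0.7902. V = [p*·0.0000 + (1−p*)·41.6569]/1.17 = 7.5754. B = V − Δ·S = 96.2070.
(3,2): S=178.0642. Δ = (V_up−V_dn)/(S_up−S_dn) = (0.0000−0.0000)/(226.1415−142.4513) = 0.0000. V = [p*·0.0000 + (1−p*)·0.0000]/1.17 = 0.0000. B = V − Δ·S = 0.0000.
(3,3): S=282.6769. Δ = (V_up−V_dn)/(S_up−S_dn) = (0.0000−0.0000)/(358.9996−226.1415) = 0.0000. V = [p*·0.0000 + (1−p*)·0.0000]/1.17 = 0.0000. B = V − Δ·S = 0.0000.
(2,0): S=88.3200. Δ = (V_up−V_dn)/(S_up−S_dn) = (7.5754−41.6431)/(112.1664−70.6560) = -0.8207. V = [p*·7.5754 + (1−p*)·41.6431]/1.17 = 12.6699. B = V − Δ·S = 85.1546.
(2,1): S=140.2080. Δ = (V_up−V_dn)/(S_up−S_dn) = (0.0000−7.5754)/(178.0642−112.1664) = -0.1150. V = [p*·0.0000 + (1−p*)·7.5754]/1.17 = 1.3776. B = V − Δ·S = 17.4954.
(2,2): S=222.5802. Δ = (V_up−V_dn)/(S_up−S_dn) = (0.0000−0.0000)/(282.6769−178.0642) = 0.0000. V = [p*·0.0000 + (1−p*)·0.0000]/1.17 = 0.0000. B = V − Δ·S = 0.0000.
(1,0): S=110.4000. Δ = (V_up−V_dn)/(S_up−S_dn) = (1.3776−12.6699)/(140.2080−88.3200) = -0.2176. V = [p*·1.3776 + (1−p*)·12.6699]/1.17 = 3.2310. B = V − Δ·S = 27.2572.
(1,1): S=175.2600. Δ = (V_up−V_dn)/(S_up−S_dn) = (0.0000−1.3776)/(222.5802−140.2080) = -0.0167. V = [p*·0.0000 + (1−p*)·1.3776]/1.17 = 0.2505. B = V − Δ·S = 3.1816.
(0,0): S=138.0000. Δ = (V_up−V_dn)/(S_up−S_dn) = (0.2505−3.2310)/(175.2600−110.4000) = -0.0460. V = [p*·0.2505 + (1−p*)·3.2310]/1.17 = 0.7561. B = V − Δ·S = 7.0975.
Each (Δ,B) replicates both successor values, so the strategy is self-financing and V0 is arbitrage-free.

(0,0): Delta=-0.0460 Bond=7.0975
(1,0): Delta=-0.2176 Bond=27.2572
(1,1): Delta=-0.0167 Bond=3.1816
(2,0): Delta=-0.8207 Bond=85.1546
(2,1): Delta=-0.1150 Bond=17.4954
(2,2): Delta=0.0000 Bond=0.0000
(3,0): Delta=-1.0000 Bond=112.2991
(3,1): Delta=-0.7902 Bond=96.2070
(3,2): Delta=0.0000 Bond=0.0000
(3,3): Delta=0.0000 Bond=0.0000
V0=0.7561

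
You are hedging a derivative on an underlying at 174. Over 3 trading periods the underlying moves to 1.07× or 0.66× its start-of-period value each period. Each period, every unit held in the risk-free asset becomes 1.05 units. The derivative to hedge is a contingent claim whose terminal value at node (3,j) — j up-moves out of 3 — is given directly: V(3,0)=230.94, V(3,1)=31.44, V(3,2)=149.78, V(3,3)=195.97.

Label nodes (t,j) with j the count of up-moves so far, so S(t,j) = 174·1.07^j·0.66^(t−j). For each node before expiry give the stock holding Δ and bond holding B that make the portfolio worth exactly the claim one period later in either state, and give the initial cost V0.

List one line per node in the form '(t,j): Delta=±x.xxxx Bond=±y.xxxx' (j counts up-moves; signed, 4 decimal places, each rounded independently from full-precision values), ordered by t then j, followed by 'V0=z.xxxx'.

Under the risk-neutral measure, an up-move has probability p* = (R−d)/(u−d) = 0.9512 and values discount at R = 1.05.
At expiry t=3: V(3,0)=230.9400, V(3,1)=31.4400, V(3,2)=149.7800, V(3,3)=195.9700
  t=2,j=0: stock 75.7944 → up 81.1000 (V=31.4400), down 50.0243 (V=230.9400). Price 39.2111; hedge Δ=-6.4198, bond B=525.7965.
  t=2,j=1: stock 122.8788 → up 131.4803 (V=149.7800), down 81.1000 (V=31.4400). Price 137.1498; hedge Δ=2.3489, bond B=-151.4843.
  t=2,j=2: stock 199.2126 → up 213.1575 (V=195.9700), down 131.4803 (V=149.7800). Price 184.4922; hedge Δ=0.5655, bond B=71.8337.
  t=1,j=0: stock 114.8400 → up 122.8788 (V=137.1498), down 75.7944 (V=39.2111). Price 126.0689; hedge Δ=2.0801, bond B=-112.8059.
  t=1,j=1: stock 186.1800 → up 199.2126 (V=184.4922), down 122.8788 (V=137.1498). Price 173.5075; hedge Δ=0.6202, bond B=58.0382.
  t=0,j=0: stock 174.0000 → up 186.1800 (V=173.5075), down 114.8400 (V=126.0689). Price 163.0413; hedge Δ=0.6650, bond B=47.3375.
The time-0 hedge costs 163.0413, which is the no-arbitrage price.

(0,0): Delta=0.6650 Bond=47.3375
(1,0): Delta=2.0801 Bond=-112.8059
(1,1): Delta=0.6202 Bond=58.0382
(2,0): Delta=-6.4198 Bond=525.7965
(2,1): Delta=2.3489 Bond=-151.4843
(2,2): Delta=0.5655 Bond=71.8337
V0=163.0413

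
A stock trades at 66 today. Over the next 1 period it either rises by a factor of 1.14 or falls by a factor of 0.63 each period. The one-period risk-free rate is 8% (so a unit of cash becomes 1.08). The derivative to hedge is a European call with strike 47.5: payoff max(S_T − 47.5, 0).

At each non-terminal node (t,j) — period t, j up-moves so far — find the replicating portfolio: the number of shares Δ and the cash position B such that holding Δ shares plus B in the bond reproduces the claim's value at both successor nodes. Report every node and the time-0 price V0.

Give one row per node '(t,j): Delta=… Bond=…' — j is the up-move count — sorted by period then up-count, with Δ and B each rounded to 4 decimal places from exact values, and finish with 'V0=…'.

The replicating-portfolio and risk-neutral prices coincide; use p* = (1.08−0.63)/(1.14−0.63) = 0.8824 for the latter.
Terminal payoffs: V(1,0)=0.0000, V(1,1)=27.7400
Node (0,0) S=66.0000: V=(p*·27.7400+(1−p*)·0.0000)/1.08=22.6634; Δ=(27.7400−0.0000)/(75.2400−41.5800)=0.8241; B=V−Δ·S=-31.7288
Self-financing check: at every node Δ·S+B equals the discounted successor values.

(0,0): Delta=0.8241 Bond=-31.7288
V0=22.6634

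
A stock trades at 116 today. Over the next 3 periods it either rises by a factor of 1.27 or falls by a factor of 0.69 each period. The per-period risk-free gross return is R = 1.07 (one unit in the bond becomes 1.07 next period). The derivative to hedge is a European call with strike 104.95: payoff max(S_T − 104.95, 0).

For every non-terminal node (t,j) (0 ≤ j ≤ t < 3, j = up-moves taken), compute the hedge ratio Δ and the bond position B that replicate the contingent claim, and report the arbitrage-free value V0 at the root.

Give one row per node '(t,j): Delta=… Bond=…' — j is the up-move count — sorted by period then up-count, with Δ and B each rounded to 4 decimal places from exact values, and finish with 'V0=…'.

Since d<R<u, set p* = (R−d)/(u−d) = 0.6552; price each node as the discounted p*-expectation of its children.
Payoff layer (t=3): V(3,0)=0.0000, V(3,1)=0.0000, V(3,2)=24.1465, V(3,3)=132.6624
(2,0): S=55.2276. Δ = (V_up−V_dn)/(S_up−S_dn) = (0.0000−0.0000)/(70.1391−38.1070) = 0.0000. V = [p*·0.0000 + (1−p*)·0.0000]/1.07 = 0.0000. B = V − Δ·S = 0.0000.
(2,1): S=101.6508. Δ = (V_up−V_dn)/(S_up−S_dn) = (24.1465−0.0000)/(129.0965−70.1391) = 0.4096. V = [p*·24.1465 + (1−p*)·0.0000]/1.07 = 14.7852. B = V − Δ·S = -26.8468.
(2,2): S=187.0964. Δ = (V_up−V_dn)/(S_up−S_dn) = (132.6624−24.1465)/(237.6124−129.0965) = 1.0000. V = [p*·132.6624 + (1−p*)·24.1465]/1.07 = 89.0123. B = V − Δ·S = -98.0841.
(1,0): S=80.0400. Δ = (V_up−V_dn)/(S_up−S_dn) = (14.7852−0.0000)/(101.6508−55.2276) = 0.3185. V = [p*·14.7852 + (1−p*)·0.0000]/1.07 = 9.0531. B = V − Δ·S = -16.4386.
(1,1): S=147.3200. Δ = (V_up−V_dn)/(S_up−S_dn) = (89.0123−14.7852)/(187.0964−101.6508) = 0.8687. V = [p*·89.0123 + (1−p*)·14.7852]/1.07 = 59.2680. B = V − Δ·S = -68.7098.
(0,0): S=116.0000. Δ = (V_up−V_dn)/(S_up−S_dn) = (59.2680−9.0531)/(147.3200−80.0400) = 0.7464. V = [p*·59.2680 + (1−p*)·9.0531]/1.07 = 39.2079. B = V − Δ·S = -47.3694.
Check: Δ(0,0)·S0 + B(0,0) = 39.2079 = V0.

(0,0): Delta=0.7464 Bond=-47.3694
(1,0): Delta=0.3185 Bond=-16.4386
(1,1): Delta=0.8687 Bond=-68.7098
(2,0): Delta=0.0000 Bond=0.0000
(2,1): Delta=0.4096 Bond=-26.8468
(2,2): Delta=1.0000 Bond=-98.0841
V0=39.2079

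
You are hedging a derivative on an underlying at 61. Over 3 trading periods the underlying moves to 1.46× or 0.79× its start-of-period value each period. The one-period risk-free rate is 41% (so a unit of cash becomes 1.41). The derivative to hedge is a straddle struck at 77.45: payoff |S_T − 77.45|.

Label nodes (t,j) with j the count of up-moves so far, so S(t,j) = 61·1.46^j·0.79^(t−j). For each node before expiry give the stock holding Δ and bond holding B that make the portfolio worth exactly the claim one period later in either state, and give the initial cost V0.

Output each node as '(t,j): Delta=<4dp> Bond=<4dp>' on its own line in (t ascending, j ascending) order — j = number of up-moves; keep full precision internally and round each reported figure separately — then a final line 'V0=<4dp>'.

(0,0): Delta=0.9222 Bond=-22.6255
(1,0): Delta=0.0274 Bond=11.2174
(1,1): Delta=0.9612 Bond=-35.3794
(2,0): Delta=-1.0000 Bond=54.9291
(2,1): Delta=0.0722 Bond=12.6623
(2,2): Delta=1.0000 Bond=-54.9291
V0=33.6263

The replicating-portfolio and risk-neutral prices coincide; use p* = (1.41−0.79)/(1.46−0.79) = 0.9254 for the latter.
Payoff layer (t=3): V(3,0)=47.3746, V(3,1)=21.8677, V(3,2)=25.2718, V(3,3)=112.3903
  t=2,j=0: stock 38.0701 → up 55.5823 (V=21.8677), down 30.0754 (V=47.3746). Price 16.8590; hedge Δ=-1.0000, bond B=54.9291.
  t=2,j=1: stock 70.3574 → up 102.7218 (V=25.2718), down 55.5823 (V=21.8677). Price 17.7431; hedge Δ=0.0722, bond B=12.6623.
  t=2,j=2: stock 130.0276 → up 189.8403 (V=112.3903), down 102.7218 (V=25.2718). Price 75.0985; hedge Δ=1.0000, bond B=-54.9291.
  t=1,j=0: stock 48.1900 → up 70.3574 (V=17.7431), down 38.0701 (V=16.8590). Price 12.5370; hedge Δ=0.0274, bond B=11.2174.
  t=1,j=1: stock 89.0600 → up 130.0276 (V=75.0985), down 70.3574 (V=17.7431). Price 50.2257; hedge Δ=0.9612, bond B=-35.3794.
  t=0,j=0: stock 61.0000 → up 89.0600 (V=50.2257), down 48.1900 (V=12.5370). Price 33.6263; hedge Δ=0.9222, bond B=-22.6255.
Root portfolio cost Δ·61+B reproduces V0=33.6263.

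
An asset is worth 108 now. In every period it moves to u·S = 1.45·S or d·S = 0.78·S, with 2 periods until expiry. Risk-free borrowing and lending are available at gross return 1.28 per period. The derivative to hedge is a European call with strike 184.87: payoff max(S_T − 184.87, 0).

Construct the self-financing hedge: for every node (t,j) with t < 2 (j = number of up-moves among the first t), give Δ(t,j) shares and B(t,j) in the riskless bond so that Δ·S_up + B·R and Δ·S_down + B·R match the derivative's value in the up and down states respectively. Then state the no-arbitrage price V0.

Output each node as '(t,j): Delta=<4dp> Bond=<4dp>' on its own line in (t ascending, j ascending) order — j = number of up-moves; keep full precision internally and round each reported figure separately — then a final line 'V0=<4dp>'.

(0,0): Delta=0.3400 Bond=-22.3773
(1,0): Delta=0.0000 Bond=0.0000
(1,1): Delta=0.4022 Bond=-38.3815
V0=14.3444

No-arbitrage ⇒ martingale measure with p* = (R−d)/(u−d) = 0.7463.
At expiry t=2: V(2,0)=0.0000, V(2,1)=0.0000, V(2,2)=42.2000
  t=1,j=0: stock 84.2400 → up 122.1480 (V=0.0000), down 65.7072 (V=0.0000). Price 0.0000; hedge Δ=0.0000, bond B=0.0000.
  t=1,j=1: stock 156.6000 → up 227.0700 (V=42.2000), down 122.1480 (V=0.0000). Price 24.6035; hedge Δ=0.4022, bond B=-38.3815.
  t=0,j=0: stock 108.0000 → up 156.6000 (V=24.6035), down 84.2400 (V=0.0000). Price 14.3444; hedge Δ=0.3400, bond B=-22.3773.
Each (Δ,B) replicates both successor values, so the strategy is self-financing and V0 is arbitrage-free.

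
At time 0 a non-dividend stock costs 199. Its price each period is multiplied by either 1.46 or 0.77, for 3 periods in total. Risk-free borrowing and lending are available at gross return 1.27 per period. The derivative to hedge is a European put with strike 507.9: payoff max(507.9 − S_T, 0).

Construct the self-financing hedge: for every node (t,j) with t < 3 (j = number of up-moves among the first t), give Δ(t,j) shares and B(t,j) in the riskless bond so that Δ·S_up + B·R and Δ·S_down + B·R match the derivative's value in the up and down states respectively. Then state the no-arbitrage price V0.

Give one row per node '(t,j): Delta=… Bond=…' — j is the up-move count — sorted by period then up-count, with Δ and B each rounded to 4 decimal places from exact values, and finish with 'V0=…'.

The replicating-portfolio and risk-neutral prices coincide; use p* = (1.27−0.77)/(1.46−0.77) = 0.7246 for the latter.
At expiry t=3: V(3,0)=417.0499, V(3,1)=335.6388, V(3,2)=181.2749, V(3,3)=0.0000
  t=2,j=0: stock 117.9871 → up 172.2612 (V=335.6388), down 90.8501 (V=417.0499). Price 281.9342; hedge Δ=-1.0000, bond B=399.9213.
  t=2,j=1: stock 223.7158 → up 326.6251 (V=181.2749), down 172.2612 (V=335.6388). Price 176.2055; hedge Δ=-1.0000, bond B=399.9213.
  t=2,j=2: stock 424.1884 → up 619.3151 (V=0.0000), down 326.6251 (V=181.2749). Price 39.3042; hedge Δ=-0.6193, bond B=302.0215.
  t=1,j=0: stock 153.2300 → up 223.7158 (V=176.2055), down 117.9871 (V=281.9342). Price 161.6686; hedge Δ=-1.0000, bond B=314.8986.
  t=1,j=1: stock 290.5400 → up 424.1884 (V=39.3042), down 223.7158 (V=176.2055). Price 60.6312; hedge Δ=-0.6829, bond B=259.0389.
  t=0,j=0: stock 199.0000 → up 290.5400 (V=60.6312), down 153.2300 (V=161.6686). Price 69.6481; hedge Δ=-0.7358, bond B=216.0792.
The time-0 hedge costs 69.6481, which is the no-arbitrage price.

(0,0): Delta=-0.7358 Bond=216.0792
(1,0): Delta=-1.0000 Bond=314.8986
(1,1): Delta=-0.6829 Bond=259.0389
(2,0): Delta=-1.0000 Bond=399.9213
(2,1): Delta=-1.0000 Bond=399.9213
(2,2): Delta=-0.6193 Bond=302.0215
V0=69.6481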